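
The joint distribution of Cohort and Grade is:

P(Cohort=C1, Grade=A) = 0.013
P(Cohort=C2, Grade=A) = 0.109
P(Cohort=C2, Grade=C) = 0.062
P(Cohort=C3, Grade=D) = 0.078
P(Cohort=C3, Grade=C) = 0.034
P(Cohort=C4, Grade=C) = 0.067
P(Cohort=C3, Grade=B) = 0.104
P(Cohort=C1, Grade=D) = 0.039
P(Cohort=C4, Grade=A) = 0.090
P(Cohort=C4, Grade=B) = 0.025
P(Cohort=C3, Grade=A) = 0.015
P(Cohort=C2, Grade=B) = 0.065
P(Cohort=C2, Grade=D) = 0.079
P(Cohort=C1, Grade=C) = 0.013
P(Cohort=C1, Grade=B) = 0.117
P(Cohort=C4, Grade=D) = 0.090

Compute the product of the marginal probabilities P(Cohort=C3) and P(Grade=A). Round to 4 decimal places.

0.0524

P(Cohort=C3) = 0.015 + 0.104 + 0.034 + 0.078 = 0.231.
P(Grade=A) = 0.013 + 0.109 + 0.015 + 0.090 = 0.227.
Product: 0.231 × 0.227 = 0.0524.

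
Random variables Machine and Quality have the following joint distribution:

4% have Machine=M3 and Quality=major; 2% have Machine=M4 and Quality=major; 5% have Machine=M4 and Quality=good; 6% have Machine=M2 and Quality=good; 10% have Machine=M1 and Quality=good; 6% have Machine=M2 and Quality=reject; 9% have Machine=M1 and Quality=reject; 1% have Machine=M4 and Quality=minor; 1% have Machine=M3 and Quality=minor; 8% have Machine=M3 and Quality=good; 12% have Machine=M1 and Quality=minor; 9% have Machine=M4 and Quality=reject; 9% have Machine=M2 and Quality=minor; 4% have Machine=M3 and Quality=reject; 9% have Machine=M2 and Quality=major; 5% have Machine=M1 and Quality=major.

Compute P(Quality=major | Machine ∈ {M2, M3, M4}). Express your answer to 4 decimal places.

0.2344

P(Machine=M2) = 0.06 + 0.09 + 0.09 + 0.06 = 0.30.
P(Machine=M3) = 0.08 + 0.01 + 0.04 + 0.04 = 0.17.
P(Machine=M4) = 0.05 + 0.01 + 0.02 + 0.09 = 0.17.
P(Machine ∈ {M2, M3, M4}) = 0.30 + 0.17 + 0.17 = 0.64; P(Quality=major, Machine ∈ {M2, M3, M4}) = 0.09 + 0.04 + 0.02 = 0.15.
P(Quality=major | Machine ∈ {M2, M3, M4}) = 0.15/0.64 = 0.2344.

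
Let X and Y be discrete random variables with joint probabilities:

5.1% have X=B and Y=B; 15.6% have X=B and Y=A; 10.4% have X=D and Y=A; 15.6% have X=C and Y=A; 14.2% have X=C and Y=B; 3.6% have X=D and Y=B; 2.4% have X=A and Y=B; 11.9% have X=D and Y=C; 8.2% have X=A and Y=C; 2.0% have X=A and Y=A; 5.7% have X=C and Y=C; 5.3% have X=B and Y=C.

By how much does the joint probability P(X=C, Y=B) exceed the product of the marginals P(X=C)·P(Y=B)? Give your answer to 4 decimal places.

P(X=C) = 0.156 + 0.142 + 0.057 = 0.355.
P(Y=B) = 0.024 + 0.051 + 0.142 + 0.036 = 0.253.
P(X=C, Y=B) − P(X=C)P(Y=B) = 0.142 − 0.355×0.253 = 0.0522.

0.0522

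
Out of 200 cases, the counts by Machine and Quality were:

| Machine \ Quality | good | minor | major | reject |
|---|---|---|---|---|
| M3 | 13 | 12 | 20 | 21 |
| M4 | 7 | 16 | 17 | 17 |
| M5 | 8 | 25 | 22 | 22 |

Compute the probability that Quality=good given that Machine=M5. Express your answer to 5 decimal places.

0.10390

Total with Machine=M5: 8 + 25 + 22 + 22 = 77.
P(Quality=good | Machine=M5) = 8/77 = 0.10390.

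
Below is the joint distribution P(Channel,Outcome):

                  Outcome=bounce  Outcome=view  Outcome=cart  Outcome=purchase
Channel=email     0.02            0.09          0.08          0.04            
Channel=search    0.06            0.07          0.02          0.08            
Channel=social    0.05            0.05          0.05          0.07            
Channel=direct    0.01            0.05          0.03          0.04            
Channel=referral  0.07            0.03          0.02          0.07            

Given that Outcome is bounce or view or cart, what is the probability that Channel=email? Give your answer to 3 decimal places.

P(Outcome=bounce) = 0.02 + 0.06 + 0.05 + 0.01 + 0.07 = 0.21.
P(Outcome=view) = 0.09 + 0.07 + 0.05 + 0.05 + 0.03 = 0.29.
P(Outcome=cart) = 0.08 + 0.02 + 0.05 + 0.03 + 0.02 = 0.20.
P(Outcome ∈ {bounce, view, cart}) = 0.21 + 0.29 + 0.20 = 0.70; P(Channel=email, Outcome ∈ {bounce, view, cart}) = 0.02 + 0.09 + 0.08 = 0.19.
P(Channel=email | Outcome ∈ {bounce, view, cart}) = 0.19/0.70 = 0.271.

0.271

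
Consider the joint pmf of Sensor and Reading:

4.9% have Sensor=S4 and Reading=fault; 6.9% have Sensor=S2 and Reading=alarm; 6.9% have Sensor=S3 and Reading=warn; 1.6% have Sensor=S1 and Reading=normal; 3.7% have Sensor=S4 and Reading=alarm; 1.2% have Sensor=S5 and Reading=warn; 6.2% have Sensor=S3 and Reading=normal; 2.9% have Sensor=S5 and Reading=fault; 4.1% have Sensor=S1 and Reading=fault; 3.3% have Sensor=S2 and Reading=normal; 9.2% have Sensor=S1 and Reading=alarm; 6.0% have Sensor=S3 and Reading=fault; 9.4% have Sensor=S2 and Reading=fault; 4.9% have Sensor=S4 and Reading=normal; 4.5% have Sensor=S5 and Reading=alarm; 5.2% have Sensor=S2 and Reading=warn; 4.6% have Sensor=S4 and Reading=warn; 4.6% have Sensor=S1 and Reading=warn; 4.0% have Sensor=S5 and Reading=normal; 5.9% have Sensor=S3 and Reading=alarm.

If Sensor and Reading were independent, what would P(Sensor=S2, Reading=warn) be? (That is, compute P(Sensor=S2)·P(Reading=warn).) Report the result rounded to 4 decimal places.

P(Sensor=S2) = 0.033 + 0.052 + 0.069 + 0.094 = 0.248.
P(Reading=warn) = 0.046 + 0.052 + 0.069 + 0.046 + 0.012 = 0.225.
Product: 0.248 × 0.225 = 0.0558.

0.0558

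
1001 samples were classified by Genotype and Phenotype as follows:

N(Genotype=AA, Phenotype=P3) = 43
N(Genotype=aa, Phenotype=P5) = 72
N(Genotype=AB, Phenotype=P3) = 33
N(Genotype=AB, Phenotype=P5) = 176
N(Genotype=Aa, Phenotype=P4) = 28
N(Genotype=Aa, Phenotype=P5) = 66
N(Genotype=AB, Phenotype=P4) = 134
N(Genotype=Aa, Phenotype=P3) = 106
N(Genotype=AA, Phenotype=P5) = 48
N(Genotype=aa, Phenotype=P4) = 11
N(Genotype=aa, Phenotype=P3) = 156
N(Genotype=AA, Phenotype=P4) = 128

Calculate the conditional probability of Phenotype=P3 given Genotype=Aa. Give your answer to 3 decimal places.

0.530

Total with Genotype=Aa: 106 + 28 + 66 = 200.
P(Phenotype=P3 | Genotype=Aa) = 106/200 = 0.530.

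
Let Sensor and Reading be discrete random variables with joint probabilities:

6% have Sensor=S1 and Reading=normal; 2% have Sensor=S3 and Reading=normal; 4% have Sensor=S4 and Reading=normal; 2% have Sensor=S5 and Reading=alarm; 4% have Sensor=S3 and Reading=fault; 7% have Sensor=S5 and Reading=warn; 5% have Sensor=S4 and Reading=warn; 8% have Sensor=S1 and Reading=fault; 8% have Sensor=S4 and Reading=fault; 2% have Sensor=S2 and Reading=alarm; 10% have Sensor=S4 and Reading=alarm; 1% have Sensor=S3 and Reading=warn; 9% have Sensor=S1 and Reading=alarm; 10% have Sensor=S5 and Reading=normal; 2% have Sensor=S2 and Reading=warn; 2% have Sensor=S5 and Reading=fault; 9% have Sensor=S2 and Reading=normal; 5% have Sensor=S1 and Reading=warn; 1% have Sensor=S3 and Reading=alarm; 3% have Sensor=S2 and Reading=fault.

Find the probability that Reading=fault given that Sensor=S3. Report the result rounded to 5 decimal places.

0.50000

P(Sensor=S3) = 0.02 + 0.01 + 0.01 + 0.04 = 0.08.
P(Reading=fault | Sensor=S3) = 0.04/0.08 = 0.50000.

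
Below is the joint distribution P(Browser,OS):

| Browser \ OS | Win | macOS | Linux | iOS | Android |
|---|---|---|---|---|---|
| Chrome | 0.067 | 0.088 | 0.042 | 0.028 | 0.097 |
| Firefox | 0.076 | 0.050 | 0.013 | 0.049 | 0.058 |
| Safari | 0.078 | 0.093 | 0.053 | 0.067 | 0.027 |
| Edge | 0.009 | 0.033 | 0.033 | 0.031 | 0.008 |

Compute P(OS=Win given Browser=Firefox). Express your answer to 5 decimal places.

0.30894

P(Browser=Firefox) = 0.076 + 0.050 + 0.013 + 0.049 + 0.058 = 0.246.
P(OS=Win | Browser=Firefox) = 0.076/0.246 = 0.30894.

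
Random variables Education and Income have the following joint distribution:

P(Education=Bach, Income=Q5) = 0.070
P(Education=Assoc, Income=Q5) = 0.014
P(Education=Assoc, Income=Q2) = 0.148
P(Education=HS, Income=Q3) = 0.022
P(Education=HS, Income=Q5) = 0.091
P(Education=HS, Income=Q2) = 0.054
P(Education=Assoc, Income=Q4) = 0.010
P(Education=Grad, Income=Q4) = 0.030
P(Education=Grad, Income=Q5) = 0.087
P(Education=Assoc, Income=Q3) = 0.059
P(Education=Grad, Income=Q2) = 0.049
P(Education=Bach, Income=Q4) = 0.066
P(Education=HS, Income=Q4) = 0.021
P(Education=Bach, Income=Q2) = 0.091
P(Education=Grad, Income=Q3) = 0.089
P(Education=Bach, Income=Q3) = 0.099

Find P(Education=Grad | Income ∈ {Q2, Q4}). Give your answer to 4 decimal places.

0.1684

P(Income=Q2) = 0.054 + 0.148 + 0.091 + 0.049 = 0.342.
P(Income=Q4) = 0.021 + 0.010 + 0.066 + 0.030 = 0.127.
P(Income ∈ {Q2, Q4}) = 0.342 + 0.127 = 0.469; P(Education=Grad, Income ∈ {Q2, Q4}) = 0.049 + 0.030 = 0.079.
P(Education=Grad | Income ∈ {Q2, Q4}) = 0.079/0.469 = 0.1684.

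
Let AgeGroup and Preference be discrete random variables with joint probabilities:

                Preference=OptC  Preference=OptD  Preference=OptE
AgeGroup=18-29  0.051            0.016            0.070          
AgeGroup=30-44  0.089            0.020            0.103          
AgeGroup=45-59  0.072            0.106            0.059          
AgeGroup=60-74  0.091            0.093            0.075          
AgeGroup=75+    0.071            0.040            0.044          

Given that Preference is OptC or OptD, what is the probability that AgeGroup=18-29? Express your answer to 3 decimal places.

P(Preference=OptC) = 0.051 + 0.089 + 0.072 + 0.091 + 0.071 = 0.374.
P(Preference=OptD) = 0.016 + 0.020 + 0.106 + 0.093 + 0.040 = 0.275.
P(Preference ∈ {OptC, OptD}) = 0.374 + 0.275 = 0.649; P(AgeGroup=18-29, Preference ∈ {OptC, OptD}) = 0.051 + 0.016 = 0.067.
P(AgeGroup=18-29 | Preference ∈ {OptC, OptD}) = 0.067/0.649 = 0.103.

0.103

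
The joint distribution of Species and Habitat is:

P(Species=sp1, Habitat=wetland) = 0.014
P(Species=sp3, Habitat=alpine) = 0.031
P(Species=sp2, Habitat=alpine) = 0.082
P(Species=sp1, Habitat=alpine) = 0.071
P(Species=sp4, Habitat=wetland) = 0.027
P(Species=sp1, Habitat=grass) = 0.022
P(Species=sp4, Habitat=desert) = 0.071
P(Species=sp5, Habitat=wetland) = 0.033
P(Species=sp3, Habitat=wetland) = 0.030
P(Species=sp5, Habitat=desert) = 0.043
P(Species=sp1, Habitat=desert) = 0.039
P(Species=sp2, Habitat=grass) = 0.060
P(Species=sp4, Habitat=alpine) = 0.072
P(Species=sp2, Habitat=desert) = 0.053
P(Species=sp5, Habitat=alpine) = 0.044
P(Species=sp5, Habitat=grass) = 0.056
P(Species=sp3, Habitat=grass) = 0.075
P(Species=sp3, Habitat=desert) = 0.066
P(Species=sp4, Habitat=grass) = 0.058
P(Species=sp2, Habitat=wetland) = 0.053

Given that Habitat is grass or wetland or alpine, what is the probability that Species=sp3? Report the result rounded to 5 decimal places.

P(Habitat=grass) = 0.022 + 0.060 + 0.075 + 0.058 + 0.056 = 0.271.
P(Habitat=wetland) = 0.014 + 0.053 + 0.030 + 0.027 + 0.033 = 0.157.
P(Habitat=alpine) = 0.071 + 0.082 + 0.031 + 0.072 + 0.044 = 0.300.
P(Habitat ∈ {grass, wetland, alpine}) = 0.271 + 0.157 + 0.300 = 0.728; P(Species=sp3, Habitat ∈ {grass, wetland, alpine}) = 0.075 + 0.030 + 0.031 = 0.136.
P(Species=sp3 | Habitat ∈ {grass, wetland, alpine}) = 0.136/0.728 = 0.18681.

0.18681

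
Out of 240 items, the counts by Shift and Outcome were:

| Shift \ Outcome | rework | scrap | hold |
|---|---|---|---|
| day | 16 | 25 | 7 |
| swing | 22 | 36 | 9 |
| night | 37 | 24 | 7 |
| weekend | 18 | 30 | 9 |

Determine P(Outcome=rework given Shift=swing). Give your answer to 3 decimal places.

0.328

Total with Shift=swing: 22 + 36 + 9 = 67.
P(Outcome=rework | Shift=swing) = 22/67 = 0.328.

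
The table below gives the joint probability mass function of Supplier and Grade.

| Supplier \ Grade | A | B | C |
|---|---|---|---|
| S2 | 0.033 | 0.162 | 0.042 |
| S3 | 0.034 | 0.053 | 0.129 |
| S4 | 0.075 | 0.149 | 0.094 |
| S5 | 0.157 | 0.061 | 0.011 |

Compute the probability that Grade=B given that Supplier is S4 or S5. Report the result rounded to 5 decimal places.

0.38391

P(Supplier=S4) = 0.075 + 0.149 + 0.094 = 0.318.
P(Supplier=S5) = 0.157 + 0.061 + 0.011 = 0.229.
P(Supplier ∈ {S4, S5}) = 0.318 + 0.229 = 0.547; P(Grade=B, Supplier ∈ {S4, S5}) = 0.149 + 0.061 = 0.210.
P(Grade=B | Supplier ∈ {S4, S5}) = 0.210/0.547 = 0.38391.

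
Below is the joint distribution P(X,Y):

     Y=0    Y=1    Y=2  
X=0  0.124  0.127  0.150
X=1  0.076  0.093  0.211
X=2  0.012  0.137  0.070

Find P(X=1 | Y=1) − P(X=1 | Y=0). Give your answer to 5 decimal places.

-0.09799

P(Y=1) = 0.127 + 0.093 + 0.137 = 0.357; P(X=1 | Y=1) = 0.093/0.357 = 0.260504.
P(Y=0) = 0.124 + 0.076 + 0.012 = 0.212; P(X=1 | Y=0) = 0.076/0.212 = 0.358491.
Difference = -0.09799.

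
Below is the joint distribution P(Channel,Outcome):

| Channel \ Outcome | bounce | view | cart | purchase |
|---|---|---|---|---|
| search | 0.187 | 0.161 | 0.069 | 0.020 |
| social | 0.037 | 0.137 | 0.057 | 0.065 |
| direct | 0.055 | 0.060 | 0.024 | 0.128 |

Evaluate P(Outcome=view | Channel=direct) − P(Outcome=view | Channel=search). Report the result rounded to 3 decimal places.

-0.144

P(Channel=direct) = 0.055 + 0.060 + 0.024 + 0.128 = 0.267; P(Outcome=view | Channel=direct) = 0.060/0.267 = 0.2247.
P(Channel=search) = 0.187 + 0.161 + 0.069 + 0.020 = 0.437; P(Outcome=view | Channel=search) = 0.161/0.437 = 0.3684.
Difference = -0.144.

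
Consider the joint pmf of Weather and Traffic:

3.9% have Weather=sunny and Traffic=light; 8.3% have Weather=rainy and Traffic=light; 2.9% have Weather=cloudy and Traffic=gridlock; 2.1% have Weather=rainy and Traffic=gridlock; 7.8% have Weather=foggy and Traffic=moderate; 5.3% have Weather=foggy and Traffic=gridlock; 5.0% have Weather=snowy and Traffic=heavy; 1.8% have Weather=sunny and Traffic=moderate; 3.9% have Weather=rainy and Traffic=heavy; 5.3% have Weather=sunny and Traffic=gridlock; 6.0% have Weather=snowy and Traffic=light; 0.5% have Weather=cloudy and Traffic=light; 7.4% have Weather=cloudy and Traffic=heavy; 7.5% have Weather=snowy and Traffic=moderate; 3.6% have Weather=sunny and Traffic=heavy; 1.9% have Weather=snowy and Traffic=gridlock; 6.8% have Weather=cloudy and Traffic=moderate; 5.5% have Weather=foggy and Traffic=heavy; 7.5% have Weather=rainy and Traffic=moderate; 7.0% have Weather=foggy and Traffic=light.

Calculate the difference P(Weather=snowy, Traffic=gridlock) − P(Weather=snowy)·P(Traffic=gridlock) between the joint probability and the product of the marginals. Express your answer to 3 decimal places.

P(Weather=snowy) = 0.060 + 0.075 + 0.050 + 0.019 = 0.204.
P(Traffic=gridlock) = 0.053 + 0.029 + 0.021 + 0.019 + 0.053 = 0.175.
P(Weather=snowy, Traffic=gridlock) − P(Weather=snowy)P(Traffic=gridlock) = 0.019 − 0.204×0.175 = -0.017.

-0.017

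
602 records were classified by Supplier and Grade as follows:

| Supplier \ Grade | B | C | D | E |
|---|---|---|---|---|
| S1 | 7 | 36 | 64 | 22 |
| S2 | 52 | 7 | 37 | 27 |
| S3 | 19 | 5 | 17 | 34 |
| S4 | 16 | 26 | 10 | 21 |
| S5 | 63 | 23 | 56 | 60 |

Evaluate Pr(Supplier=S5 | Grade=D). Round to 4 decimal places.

0.3043

Total with Grade=D: 64 + 37 + 17 + 10 + 56 = 184.
P(Supplier=S5 | Grade=D) = 56/184 = 0.3043.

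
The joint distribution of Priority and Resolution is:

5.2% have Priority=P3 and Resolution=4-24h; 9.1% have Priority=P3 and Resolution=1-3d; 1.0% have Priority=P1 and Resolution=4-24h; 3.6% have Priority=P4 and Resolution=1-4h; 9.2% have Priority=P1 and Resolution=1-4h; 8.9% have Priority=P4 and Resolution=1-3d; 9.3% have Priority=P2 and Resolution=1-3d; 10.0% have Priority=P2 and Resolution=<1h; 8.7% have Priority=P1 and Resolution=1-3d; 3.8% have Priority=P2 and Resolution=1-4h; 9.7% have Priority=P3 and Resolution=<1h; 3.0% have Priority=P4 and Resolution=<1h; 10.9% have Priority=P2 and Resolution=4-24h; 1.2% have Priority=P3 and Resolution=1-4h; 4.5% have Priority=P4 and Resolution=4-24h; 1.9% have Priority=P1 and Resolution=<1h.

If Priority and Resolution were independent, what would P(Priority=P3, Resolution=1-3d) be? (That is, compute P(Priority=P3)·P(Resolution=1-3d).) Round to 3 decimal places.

0.091

P(Priority=P3) = 0.097 + 0.012 + 0.052 + 0.091 = 0.252.
P(Resolution=1-3d) = 0.087 + 0.093 + 0.091 + 0.089 = 0.360.
Product: 0.252 × 0.360 = 0.091.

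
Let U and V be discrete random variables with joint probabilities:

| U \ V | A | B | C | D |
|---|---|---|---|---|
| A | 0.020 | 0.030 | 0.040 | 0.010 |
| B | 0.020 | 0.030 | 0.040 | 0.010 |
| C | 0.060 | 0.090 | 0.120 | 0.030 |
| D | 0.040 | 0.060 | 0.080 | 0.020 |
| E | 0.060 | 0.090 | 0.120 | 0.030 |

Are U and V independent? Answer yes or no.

Every cell satisfies P(U,V) = P(U)·P(V). For instance P(U=B) = 0.100, P(V=C) = 0.400, and 0.100×0.400 = 0.040 matches the joint entry. So U and V are independent.

yes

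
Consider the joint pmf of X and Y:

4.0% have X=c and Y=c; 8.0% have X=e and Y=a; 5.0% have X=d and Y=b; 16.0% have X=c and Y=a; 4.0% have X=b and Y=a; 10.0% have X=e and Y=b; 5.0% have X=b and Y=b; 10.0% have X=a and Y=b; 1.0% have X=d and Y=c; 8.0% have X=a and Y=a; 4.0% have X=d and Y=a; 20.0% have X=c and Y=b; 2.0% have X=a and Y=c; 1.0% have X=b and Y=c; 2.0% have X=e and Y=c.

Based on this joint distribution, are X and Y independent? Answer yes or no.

Every cell satisfies P(X,Y) = P(X)·P(Y). For instance P(X=a) = 0.200, P(Y=a) = 0.400, and 0.200×0.400 = 0.080 matches the joint entry. So X and Y are independent.

yes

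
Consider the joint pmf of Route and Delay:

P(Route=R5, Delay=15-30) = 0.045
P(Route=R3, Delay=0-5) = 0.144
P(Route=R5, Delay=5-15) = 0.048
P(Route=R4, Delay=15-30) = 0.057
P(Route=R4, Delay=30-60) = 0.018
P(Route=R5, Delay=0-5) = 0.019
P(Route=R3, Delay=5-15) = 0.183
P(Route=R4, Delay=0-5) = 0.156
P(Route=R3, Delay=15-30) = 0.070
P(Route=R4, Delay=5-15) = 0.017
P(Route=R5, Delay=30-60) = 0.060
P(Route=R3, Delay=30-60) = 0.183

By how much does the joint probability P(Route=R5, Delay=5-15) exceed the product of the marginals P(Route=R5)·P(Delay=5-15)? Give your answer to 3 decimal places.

0.005

P(Route=R5) = 0.019 + 0.048 + 0.045 + 0.060 = 0.172.
P(Delay=5-15) = 0.183 + 0.017 + 0.048 = 0.248.
P(Route=R5, Delay=5-15) − P(Route=R5)P(Delay=5-15) = 0.048 − 0.172×0.248 = 0.005.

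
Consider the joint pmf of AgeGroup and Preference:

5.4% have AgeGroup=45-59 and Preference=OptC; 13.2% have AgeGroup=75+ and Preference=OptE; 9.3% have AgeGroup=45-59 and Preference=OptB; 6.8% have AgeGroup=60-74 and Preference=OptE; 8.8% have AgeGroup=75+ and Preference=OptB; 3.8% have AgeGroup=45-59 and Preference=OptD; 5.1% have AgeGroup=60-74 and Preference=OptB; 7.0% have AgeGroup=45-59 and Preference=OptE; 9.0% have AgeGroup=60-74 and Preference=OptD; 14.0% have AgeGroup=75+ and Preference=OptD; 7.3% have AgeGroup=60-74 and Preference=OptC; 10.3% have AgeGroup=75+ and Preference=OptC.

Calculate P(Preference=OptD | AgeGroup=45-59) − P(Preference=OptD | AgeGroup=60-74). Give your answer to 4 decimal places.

-0.1701

P(AgeGroup=45-59) = 0.093 + 0.054 + 0.038 + 0.070 = 0.255; P(Preference=OptD | AgeGroup=45-59) = 0.038/0.255 = 0.14902.
P(AgeGroup=60-74) = 0.051 + 0.073 + 0.090 + 0.068 = 0.282; P(Preference=OptD | AgeGroup=60-74) = 0.090/0.282 = 0.31915.
Difference = -0.1701.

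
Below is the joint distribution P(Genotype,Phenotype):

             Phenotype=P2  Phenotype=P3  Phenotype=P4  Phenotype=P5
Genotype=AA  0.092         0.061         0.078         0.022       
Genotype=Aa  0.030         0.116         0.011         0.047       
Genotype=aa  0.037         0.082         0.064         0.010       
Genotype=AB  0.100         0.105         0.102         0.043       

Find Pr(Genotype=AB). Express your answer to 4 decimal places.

P(Genotype=AB) = 0.100 + 0.105 + 0.102 + 0.043 = 0.350.

0.3500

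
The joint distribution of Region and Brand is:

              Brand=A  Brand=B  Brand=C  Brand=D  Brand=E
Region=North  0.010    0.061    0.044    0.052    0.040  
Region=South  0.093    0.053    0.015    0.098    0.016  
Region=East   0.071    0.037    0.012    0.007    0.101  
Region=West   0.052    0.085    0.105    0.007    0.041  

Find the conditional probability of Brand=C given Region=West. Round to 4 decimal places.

P(Region=West) = 0.052 + 0.085 + 0.105 + 0.007 + 0.041 = 0.290.
P(Brand=C | Region=West) = 0.105/0.290 = 0.3621.

0.3621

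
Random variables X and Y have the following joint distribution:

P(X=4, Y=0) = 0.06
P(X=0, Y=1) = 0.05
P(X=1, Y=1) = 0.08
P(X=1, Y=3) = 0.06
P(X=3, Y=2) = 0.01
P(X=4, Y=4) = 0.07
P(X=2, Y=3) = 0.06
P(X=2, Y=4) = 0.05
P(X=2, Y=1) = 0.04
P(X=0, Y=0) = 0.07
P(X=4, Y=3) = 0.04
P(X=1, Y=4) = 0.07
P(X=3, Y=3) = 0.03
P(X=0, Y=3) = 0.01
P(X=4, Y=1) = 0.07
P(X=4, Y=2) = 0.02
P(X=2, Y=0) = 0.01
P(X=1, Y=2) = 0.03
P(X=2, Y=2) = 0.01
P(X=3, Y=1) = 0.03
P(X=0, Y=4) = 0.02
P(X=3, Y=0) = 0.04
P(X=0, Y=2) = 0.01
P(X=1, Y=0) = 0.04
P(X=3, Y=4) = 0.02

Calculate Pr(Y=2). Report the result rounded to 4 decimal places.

P(Y=2) = 0.01 + 0.03 + 0.01 + 0.01 + 0.02 = 0.08.

0.0800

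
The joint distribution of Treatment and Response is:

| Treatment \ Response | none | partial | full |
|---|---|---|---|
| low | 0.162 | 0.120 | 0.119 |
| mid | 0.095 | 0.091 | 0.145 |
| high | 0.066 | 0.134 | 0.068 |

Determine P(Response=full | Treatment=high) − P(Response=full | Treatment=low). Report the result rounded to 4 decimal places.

-0.0430

P(Treatment=high) = 0.066 + 0.134 + 0.068 = 0.268; P(Response=full | Treatment=high) = 0.068/0.268 = 0.25373.
P(Treatment=low) = 0.162 + 0.120 + 0.119 = 0.401; P(Response=full | Treatment=low) = 0.119/0.401 = 0.29676.
Difference = -0.0430.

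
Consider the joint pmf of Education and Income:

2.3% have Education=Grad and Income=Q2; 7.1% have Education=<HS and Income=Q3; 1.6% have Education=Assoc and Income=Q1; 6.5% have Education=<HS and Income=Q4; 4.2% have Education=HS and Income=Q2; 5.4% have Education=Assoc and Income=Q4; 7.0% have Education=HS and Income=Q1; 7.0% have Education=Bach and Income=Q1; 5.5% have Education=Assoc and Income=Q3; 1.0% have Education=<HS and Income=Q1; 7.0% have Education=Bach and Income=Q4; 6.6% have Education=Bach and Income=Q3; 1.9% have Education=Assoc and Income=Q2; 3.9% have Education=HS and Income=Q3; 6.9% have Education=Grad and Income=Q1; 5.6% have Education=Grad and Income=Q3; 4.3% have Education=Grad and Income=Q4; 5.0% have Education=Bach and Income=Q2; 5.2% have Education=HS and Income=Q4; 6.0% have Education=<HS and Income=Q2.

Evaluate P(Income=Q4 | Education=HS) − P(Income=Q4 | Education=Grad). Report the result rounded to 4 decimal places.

P(Education=HS) = 0.070 + 0.042 + 0.039 + 0.052 = 0.203; P(Income=Q4 | Education=HS) = 0.052/0.203 = 0.25616.
P(Education=Grad) = 0.069 + 0.023 + 0.056 + 0.043 = 0.191; P(Income=Q4 | Education=Grad) = 0.043/0.191 = 0.22513.
Difference = 0.0310.

0.0310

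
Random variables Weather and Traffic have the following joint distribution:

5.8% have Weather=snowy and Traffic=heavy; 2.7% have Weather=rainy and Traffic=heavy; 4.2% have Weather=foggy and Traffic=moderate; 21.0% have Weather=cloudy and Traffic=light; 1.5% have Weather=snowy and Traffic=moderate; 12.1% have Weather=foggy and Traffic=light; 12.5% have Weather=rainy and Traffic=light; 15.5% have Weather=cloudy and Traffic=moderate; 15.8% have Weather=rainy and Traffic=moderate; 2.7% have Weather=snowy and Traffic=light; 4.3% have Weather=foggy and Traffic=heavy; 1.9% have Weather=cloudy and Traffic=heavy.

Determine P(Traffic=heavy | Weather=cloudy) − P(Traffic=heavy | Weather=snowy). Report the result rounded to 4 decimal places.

-0.5305

P(Weather=cloudy) = 0.210 + 0.155 + 0.019 = 0.384; P(Traffic=heavy | Weather=cloudy) = 0.019/0.384 = 0.04948.
P(Weather=snowy) = 0.027 + 0.015 + 0.058 = 0.100; P(Traffic=heavy | Weather=snowy) = 0.058/0.100 = 0.58000.
Difference = -0.5305.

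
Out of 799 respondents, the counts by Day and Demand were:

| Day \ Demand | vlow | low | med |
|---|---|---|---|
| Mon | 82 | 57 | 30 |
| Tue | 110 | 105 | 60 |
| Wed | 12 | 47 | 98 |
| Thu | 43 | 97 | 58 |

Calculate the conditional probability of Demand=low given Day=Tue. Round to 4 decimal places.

0.3818

Total with Day=Tue: 110 + 105 + 60 = 275.
P(Demand=low | Day=Tue) = 105/275 = 0.3818.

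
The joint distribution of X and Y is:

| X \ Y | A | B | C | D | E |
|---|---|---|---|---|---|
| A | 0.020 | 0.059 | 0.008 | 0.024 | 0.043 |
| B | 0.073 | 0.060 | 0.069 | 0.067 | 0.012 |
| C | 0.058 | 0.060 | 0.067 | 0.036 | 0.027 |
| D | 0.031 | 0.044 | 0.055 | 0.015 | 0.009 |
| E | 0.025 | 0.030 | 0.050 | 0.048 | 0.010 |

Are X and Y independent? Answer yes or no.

no

P(X=A) = 0.154 and P(Y=C) = 0.249, so their product is 0.03835, but P(X=A, Y=C) = 0.008. Since these differ, X and Y are not independent.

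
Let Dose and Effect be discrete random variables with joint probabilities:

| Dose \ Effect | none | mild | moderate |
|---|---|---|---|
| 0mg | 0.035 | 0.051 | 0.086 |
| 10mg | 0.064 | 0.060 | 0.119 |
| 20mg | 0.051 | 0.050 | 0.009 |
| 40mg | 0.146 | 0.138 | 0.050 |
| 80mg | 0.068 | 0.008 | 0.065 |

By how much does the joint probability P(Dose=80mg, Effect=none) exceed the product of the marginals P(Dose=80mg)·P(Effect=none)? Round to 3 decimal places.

P(Dose=80mg) = 0.068 + 0.008 + 0.065 = 0.141.
P(Effect=none) = 0.035 + 0.064 + 0.051 + 0.146 + 0.068 = 0.364.
P(Dose=80mg, Effect=none) − P(Dose=80mg)P(Effect=none) = 0.068 − 0.141×0.364 = 0.017.

0.017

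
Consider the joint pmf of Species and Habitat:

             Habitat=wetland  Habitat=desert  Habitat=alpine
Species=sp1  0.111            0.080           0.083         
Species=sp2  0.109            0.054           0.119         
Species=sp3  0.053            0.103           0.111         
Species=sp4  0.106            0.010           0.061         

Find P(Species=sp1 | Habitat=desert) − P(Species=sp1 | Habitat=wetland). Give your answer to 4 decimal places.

0.0310

P(Habitat=desert) = 0.080 + 0.054 + 0.103 + 0.010 = 0.247; P(Species=sp1 | Habitat=desert) = 0.080/0.247 = 0.32389.
P(Habitat=wetland) = 0.111 + 0.109 + 0.053 + 0.106 = 0.379; P(Species=sp1 | Habitat=wetland) = 0.111/0.379 = 0.29288.
Difference = 0.0310.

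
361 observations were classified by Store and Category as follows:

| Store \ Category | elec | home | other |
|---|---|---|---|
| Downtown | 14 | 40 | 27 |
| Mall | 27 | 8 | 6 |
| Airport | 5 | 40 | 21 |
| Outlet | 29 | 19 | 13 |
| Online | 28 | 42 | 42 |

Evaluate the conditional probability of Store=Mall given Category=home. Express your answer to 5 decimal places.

0.05369

Total with Category=home: 40 + 8 + 40 + 19 + 42 = 149.
P(Store=Mall | Category=home) = 8/149 = 0.05369.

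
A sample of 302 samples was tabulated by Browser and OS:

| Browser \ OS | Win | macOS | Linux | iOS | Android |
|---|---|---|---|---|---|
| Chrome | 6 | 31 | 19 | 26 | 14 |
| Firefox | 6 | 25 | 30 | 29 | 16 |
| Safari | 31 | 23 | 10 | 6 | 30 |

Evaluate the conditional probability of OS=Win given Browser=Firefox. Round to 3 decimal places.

Total with Browser=Firefox: 6 + 25 + 30 + 29 + 16 = 106.
P(OS=Win | Browser=Firefox) = 6/106 = 0.057.

0.057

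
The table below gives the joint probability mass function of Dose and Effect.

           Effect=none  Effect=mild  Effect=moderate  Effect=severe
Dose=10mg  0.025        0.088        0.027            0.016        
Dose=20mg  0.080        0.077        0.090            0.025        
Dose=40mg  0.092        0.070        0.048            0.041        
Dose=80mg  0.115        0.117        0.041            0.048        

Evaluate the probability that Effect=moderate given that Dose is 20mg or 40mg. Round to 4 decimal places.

P(Dose=20mg) = 0.080 + 0.077 + 0.090 + 0.025 = 0.272.
P(Dose=40mg) = 0.092 + 0.070 + 0.048 + 0.041 = 0.251.
P(Dose ∈ {20mg, 40mg}) = 0.272 + 0.251 = 0.523; P(Effect=moderate, Dose ∈ {20mg, 40mg}) = 0.090 + 0.048 = 0.138.
P(Effect=moderate | Dose ∈ {20mg, 40mg}) = 0.138/0.523 = 0.2639.

0.2639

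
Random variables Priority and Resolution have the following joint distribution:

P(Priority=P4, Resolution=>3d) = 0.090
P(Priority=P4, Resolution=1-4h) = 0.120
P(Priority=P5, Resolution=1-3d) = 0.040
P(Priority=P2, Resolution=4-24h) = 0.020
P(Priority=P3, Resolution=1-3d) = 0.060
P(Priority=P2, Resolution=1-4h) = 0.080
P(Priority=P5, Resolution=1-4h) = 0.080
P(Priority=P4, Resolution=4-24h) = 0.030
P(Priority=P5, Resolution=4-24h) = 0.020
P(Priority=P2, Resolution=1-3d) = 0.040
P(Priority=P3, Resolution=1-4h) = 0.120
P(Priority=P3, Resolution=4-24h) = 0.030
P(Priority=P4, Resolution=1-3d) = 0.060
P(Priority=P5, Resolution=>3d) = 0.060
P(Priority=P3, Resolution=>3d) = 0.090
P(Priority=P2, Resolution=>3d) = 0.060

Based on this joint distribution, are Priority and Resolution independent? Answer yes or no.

yes

Every cell satisfies P(Priority,Resolution) = P(Priority)·P(Resolution). For instance P(Priority=P3) = 0.300, P(Resolution=>3d) = 0.300, and 0.300×0.300 = 0.090 matches the joint entry. So Priority and Resolution are independent.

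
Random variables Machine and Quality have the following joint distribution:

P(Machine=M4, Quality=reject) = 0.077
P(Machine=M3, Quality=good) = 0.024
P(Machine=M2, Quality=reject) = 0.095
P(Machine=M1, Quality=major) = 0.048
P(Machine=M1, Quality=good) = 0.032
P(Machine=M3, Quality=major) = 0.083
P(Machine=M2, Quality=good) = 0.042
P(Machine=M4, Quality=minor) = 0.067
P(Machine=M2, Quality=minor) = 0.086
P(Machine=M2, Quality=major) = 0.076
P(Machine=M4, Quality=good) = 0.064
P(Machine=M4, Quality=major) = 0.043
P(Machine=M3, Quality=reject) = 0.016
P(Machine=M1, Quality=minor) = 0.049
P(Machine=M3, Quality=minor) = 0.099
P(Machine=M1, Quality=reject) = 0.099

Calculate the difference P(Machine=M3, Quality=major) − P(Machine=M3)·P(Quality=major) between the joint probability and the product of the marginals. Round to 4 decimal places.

P(Machine=M3) = 0.024 + 0.099 + 0.083 + 0.016 = 0.222.
P(Quality=major) = 0.048 + 0.076 + 0.083 + 0.043 = 0.250.
P(Machine=M3, Quality=major) − P(Machine=M3)P(Quality=major) = 0.083 − 0.222×0.250 = 0.0275.

0.0275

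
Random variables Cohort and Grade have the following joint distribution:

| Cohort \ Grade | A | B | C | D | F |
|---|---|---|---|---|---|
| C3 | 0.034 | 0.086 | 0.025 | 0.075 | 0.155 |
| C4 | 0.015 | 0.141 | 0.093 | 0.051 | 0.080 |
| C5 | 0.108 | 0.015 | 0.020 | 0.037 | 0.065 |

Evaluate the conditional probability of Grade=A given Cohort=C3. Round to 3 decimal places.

0.091

P(Cohort=C3) = 0.034 + 0.086 + 0.025 + 0.075 + 0.155 = 0.375.
P(Grade=A | Cohort=C3) = 0.034/0.375 = 0.091.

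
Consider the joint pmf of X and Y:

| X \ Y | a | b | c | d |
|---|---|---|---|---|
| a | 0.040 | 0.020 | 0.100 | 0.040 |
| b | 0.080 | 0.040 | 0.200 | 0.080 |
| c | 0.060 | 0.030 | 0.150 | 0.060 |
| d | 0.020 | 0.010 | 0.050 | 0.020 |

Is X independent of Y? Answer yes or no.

yes

Every cell satisfies P(X,Y) = P(X)·P(Y). For instance P(X=b) = 0.400, P(Y=a) = 0.200, and 0.400×0.200 = 0.080 matches the joint entry. So X and Y are independent.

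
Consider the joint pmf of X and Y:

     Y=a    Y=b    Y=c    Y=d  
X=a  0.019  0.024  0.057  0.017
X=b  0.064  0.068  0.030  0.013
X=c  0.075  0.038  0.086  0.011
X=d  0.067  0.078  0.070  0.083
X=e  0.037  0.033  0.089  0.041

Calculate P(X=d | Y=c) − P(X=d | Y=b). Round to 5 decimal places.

-0.11281

P(Y=c) = 0.057 + 0.030 + 0.086 + 0.070 + 0.089 = 0.332; P(X=d | Y=c) = 0.070/0.332 = 0.210843.
P(Y=b) = 0.024 + 0.068 + 0.038 + 0.078 + 0.033 = 0.241; P(X=d | Y=b) = 0.078/0.241 = 0.323651.
Difference = -0.11281.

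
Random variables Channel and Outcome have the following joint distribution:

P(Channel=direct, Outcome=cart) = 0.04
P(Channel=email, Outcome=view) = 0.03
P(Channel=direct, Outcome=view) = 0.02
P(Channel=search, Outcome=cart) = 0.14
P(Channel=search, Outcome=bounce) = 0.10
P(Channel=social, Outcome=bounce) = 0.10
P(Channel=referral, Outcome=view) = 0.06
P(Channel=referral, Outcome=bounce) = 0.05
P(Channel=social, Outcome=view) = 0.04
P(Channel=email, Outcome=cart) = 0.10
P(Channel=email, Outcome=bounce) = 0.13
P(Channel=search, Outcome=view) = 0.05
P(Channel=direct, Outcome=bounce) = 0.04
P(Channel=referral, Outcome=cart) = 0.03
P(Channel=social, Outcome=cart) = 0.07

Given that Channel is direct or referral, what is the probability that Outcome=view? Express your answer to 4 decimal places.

0.3333

P(Channel=direct) = 0.04 + 0.02 + 0.04 = 0.10.
P(Channel=referral) = 0.05 + 0.06 + 0.03 = 0.14.
P(Channel ∈ {direct, referral}) = 0.10 + 0.14 = 0.24; P(Outcome=view, Channel ∈ {direct, referral}) = 0.02 + 0.06 = 0.08.
P(Outcome=view | Channel ∈ {direct, referral}) = 0.08/0.24 = 0.3333.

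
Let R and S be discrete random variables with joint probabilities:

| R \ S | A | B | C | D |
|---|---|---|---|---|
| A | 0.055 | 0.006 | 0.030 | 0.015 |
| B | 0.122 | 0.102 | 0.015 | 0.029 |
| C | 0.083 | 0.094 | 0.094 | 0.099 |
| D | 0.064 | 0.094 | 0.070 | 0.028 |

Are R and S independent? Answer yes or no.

P(R=B) = 0.268 and P(S=C) = 0.209, so their product is 0.05601, but P(R=B, S=C) = 0.015. Since these differ, R and S are not independent.

no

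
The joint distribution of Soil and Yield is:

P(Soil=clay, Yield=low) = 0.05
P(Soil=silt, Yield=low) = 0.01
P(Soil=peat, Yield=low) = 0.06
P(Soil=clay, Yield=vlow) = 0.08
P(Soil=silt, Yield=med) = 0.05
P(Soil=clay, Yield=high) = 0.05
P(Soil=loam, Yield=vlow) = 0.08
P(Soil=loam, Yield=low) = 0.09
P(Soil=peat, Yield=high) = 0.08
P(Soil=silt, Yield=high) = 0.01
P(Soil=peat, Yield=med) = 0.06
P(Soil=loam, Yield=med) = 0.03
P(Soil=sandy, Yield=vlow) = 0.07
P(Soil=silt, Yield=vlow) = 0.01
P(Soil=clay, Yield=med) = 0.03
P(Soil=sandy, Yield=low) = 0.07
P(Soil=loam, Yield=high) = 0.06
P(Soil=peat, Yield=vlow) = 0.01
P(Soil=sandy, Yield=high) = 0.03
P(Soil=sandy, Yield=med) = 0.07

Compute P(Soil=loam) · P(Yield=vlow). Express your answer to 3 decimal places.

0.065

P(Soil=loam) = 0.08 + 0.09 + 0.03 + 0.06 = 0.26.
P(Yield=vlow) = 0.07 + 0.08 + 0.08 + 0.01 + 0.01 = 0.25.
Product: 0.26 × 0.25 = 0.065.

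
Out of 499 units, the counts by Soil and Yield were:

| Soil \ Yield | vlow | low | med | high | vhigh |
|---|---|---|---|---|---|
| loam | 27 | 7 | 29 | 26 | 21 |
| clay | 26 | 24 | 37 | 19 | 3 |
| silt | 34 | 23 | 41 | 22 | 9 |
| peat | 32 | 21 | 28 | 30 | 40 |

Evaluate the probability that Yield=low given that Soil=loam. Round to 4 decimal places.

Total with Soil=loam: 27 + 7 + 29 + 26 + 21 = 110.
P(Yield=low | Soil=loam) = 7/110 = 0.0636.

0.0636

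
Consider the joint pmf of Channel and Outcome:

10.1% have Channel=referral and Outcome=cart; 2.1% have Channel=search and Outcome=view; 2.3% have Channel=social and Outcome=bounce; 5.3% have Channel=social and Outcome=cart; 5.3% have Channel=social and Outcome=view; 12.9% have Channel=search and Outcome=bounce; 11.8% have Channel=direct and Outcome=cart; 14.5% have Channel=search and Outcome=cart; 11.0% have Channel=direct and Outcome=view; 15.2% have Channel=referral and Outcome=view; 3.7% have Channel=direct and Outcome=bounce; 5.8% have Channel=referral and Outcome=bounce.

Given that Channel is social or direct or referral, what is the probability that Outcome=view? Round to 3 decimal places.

P(Channel=social) = 0.023 + 0.053 + 0.053 = 0.129.
P(Channel=direct) = 0.037 + 0.110 + 0.118 = 0.265.
P(Channel=referral) = 0.058 + 0.152 + 0.101 = 0.311.
P(Channel ∈ {social, direct, referral}) = 0.129 + 0.265 + 0.311 = 0.705; P(Outcome=view, Channel ∈ {social, direct, referral}) = 0.053 + 0.110 + 0.152 = 0.315.
P(Outcome=view | Channel ∈ {social, direct, referral}) = 0.315/0.705 = 0.447.

0.447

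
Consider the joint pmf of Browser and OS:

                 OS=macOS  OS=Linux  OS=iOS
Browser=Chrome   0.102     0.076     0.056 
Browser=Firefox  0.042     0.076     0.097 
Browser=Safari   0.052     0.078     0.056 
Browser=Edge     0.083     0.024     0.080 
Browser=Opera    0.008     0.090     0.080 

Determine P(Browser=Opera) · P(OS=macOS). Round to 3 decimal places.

P(Browser=Opera) = 0.008 + 0.090 + 0.080 = 0.178.
P(OS=macOS) = 0.102 + 0.042 + 0.052 + 0.083 + 0.008 = 0.287.
Product: 0.178 × 0.287 = 0.051.

0.051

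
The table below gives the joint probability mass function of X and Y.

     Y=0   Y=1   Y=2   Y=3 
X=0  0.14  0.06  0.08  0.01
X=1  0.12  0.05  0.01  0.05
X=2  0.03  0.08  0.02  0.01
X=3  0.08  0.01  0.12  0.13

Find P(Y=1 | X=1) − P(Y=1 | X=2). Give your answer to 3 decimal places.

P(X=1) = 0.12 + 0.05 + 0.01 + 0.05 = 0.23; P(Y=1 | X=1) = 0.05/0.23 = 0.2174.
P(X=2) = 0.03 + 0.08 + 0.02 + 0.01 = 0.14; P(Y=1 | X=2) = 0.08/0.14 = 0.5714.
Difference = -0.354.

-0.354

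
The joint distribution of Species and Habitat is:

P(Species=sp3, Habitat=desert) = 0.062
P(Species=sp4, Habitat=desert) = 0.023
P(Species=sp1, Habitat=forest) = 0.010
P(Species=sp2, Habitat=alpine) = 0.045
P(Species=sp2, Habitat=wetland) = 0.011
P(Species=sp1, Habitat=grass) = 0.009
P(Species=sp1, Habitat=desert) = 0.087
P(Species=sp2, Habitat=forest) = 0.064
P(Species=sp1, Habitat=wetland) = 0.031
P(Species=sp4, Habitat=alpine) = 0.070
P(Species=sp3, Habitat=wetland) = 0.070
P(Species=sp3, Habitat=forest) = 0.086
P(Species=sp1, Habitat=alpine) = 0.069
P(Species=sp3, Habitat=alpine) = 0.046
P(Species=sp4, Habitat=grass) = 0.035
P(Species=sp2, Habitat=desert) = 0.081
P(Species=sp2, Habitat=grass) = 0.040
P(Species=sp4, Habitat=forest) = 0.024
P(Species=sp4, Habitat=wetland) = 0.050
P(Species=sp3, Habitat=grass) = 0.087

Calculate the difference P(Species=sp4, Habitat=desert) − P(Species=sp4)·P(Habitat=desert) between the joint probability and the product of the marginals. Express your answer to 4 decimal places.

P(Species=sp4) = 0.024 + 0.035 + 0.050 + 0.023 + 0.070 = 0.202.
P(Habitat=desert) = 0.087 + 0.081 + 0.062 + 0.023 = 0.253.
P(Species=sp4, Habitat=desert) − P(Species=sp4)P(Habitat=desert) = 0.023 − 0.202×0.253 = -0.0281.

-0.0281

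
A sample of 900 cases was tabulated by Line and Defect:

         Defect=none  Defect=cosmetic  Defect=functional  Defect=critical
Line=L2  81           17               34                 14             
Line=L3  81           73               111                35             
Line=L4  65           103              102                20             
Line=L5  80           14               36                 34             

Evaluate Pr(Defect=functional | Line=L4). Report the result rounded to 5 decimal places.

0.35172

Total with Line=L4: 65 + 103 + 102 + 20 = 290.
P(Defect=functional | Line=L4) = 102/290 = 0.35172.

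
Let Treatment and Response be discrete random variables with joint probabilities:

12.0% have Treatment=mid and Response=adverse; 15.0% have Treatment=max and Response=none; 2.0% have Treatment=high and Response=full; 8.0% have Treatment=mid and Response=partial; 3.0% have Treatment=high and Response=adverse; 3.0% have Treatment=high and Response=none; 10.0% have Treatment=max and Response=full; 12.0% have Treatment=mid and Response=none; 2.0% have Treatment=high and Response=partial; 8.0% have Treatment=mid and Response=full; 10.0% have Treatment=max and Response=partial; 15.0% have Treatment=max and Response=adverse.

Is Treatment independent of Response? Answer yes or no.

yes

Every cell satisfies P(Treatment,Response) = P(Treatment)·P(Response). For instance P(Treatment=max) = 0.500, P(Response=none) = 0.300, and 0.500×0.300 = 0.150 matches the joint entry. So Treatment and Response are independent.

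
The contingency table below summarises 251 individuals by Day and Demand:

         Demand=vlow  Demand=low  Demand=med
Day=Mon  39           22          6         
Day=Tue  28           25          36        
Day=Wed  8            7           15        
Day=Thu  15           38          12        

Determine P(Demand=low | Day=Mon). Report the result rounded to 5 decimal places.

0.32836

Total with Day=Mon: 39 + 22 + 6 = 67.
P(Demand=low | Day=Mon) = 22/67 = 0.32836.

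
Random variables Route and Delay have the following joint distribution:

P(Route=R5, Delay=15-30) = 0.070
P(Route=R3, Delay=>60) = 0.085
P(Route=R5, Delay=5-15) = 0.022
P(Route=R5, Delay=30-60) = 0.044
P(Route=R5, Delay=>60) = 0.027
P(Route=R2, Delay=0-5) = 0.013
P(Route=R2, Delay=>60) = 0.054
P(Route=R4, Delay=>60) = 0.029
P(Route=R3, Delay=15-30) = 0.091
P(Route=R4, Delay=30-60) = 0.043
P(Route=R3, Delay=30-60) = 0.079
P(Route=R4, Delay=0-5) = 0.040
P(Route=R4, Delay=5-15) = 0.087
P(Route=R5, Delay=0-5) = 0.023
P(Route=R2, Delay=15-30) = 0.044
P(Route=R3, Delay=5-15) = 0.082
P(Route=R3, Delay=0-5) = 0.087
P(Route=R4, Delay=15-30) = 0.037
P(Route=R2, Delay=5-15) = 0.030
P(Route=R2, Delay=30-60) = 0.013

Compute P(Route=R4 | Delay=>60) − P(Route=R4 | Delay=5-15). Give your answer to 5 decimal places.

-0.24495

P(Delay=>60) = 0.054 + 0.085 + 0.029 + 0.027 = 0.195; P(Route=R4 | Delay=>60) = 0.029/0.195 = 0.148718.
P(Delay=5-15) = 0.030 + 0.082 + 0.087 + 0.022 = 0.221; P(Route=R4 | Delay=5-15) = 0.087/0.221 = 0.393665.
Difference = -0.24495.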